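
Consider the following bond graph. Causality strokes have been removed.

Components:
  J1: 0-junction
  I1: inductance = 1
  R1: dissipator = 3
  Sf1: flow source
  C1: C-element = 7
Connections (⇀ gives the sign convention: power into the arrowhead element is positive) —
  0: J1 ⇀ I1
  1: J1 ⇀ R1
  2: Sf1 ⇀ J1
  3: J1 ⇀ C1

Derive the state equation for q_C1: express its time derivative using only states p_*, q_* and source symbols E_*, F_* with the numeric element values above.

β2 stroke at Sf1  (Sf1: flow source, stroke at near end)
β0 stroke at I1  (prefer integral on I1)
β3 stroke at J1  (C1 integral (e out))
β1 stroke at R1  (J1: bond 3 brought effort, rest push out)

dq_C1/dt = F_Sf1 - p_I1 - q_C1/21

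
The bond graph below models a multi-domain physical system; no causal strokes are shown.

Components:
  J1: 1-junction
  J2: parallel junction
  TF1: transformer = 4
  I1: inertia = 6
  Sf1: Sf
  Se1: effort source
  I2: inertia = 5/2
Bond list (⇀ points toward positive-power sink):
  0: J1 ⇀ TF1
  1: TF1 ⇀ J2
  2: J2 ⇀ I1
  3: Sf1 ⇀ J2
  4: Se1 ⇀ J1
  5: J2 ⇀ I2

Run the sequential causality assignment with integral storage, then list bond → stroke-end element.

#3 →Sf1  (Sf1: flow source, stroke at near end)
#4 →J1  (Se1: effort source, stroke at far end)
#0 →TF1  (only one flow-in slot at J1)
#1 →J2  (TF1 one-in-one-out from 0)
#2 →I1  (J2 effort already set via bond 1)
#5 →I2  (common-e at J2 fixed by 1)

β0 →TF1
β1 →J2
β2 →I1
β3 →Sf1
β4 →J1
β5 →I2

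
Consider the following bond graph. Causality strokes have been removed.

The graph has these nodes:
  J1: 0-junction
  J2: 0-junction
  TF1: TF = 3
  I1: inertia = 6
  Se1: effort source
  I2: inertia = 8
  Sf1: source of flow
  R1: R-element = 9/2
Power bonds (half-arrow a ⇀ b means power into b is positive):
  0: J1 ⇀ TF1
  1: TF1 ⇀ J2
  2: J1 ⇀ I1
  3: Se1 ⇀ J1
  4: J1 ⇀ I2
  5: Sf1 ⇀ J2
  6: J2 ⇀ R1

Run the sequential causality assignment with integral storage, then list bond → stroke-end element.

bond 0 stroke→TF1
bond 1 stroke→J2
bond 2 stroke→I1
bond 3 stroke→J1
bond 4 stroke→I2
bond 5 stroke→Sf1
bond 6 stroke→R1

bond 3 stroke at J1  (Se1: effort source, stroke at far end)
bond 5 stroke at Sf1  (source Sf1 imposes f)
bond 0 stroke at TF1  (J1: bond 3 brought effort, rest push out)
bond 2 stroke at I1  (J1: bond 3 brought effort, rest push out)
bond 4 stroke at I2  (0-jn J1 has e-setter on 3)
bond 1 stroke at J2  (through TF1, causality passes straight; one stroke at TF1)
bond 6 stroke at R1  (J2 effort already set via bond 1)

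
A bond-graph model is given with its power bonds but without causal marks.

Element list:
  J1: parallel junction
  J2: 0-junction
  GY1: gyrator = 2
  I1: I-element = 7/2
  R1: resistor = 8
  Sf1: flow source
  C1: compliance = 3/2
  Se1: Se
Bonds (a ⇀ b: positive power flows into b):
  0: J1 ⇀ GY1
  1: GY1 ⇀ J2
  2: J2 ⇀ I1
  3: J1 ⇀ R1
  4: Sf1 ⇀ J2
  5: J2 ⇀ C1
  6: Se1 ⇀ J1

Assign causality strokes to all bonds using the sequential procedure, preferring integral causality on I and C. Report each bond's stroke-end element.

β0 stroke at GY1
β1 stroke at GY1
β2 stroke at I1
β3 stroke at R1
β4 stroke at Sf1
β5 stroke at J2
β6 stroke at J1

#4 stroke at Sf1  (source Sf1 imposes f)
#6 stroke at J1  (Se1 fixes effort; stroke away)
#0 stroke at GY1  (0-jn J1 has e-setter on 6)
#3 stroke at R1  (J1 effort already set via bond 6)
#1 stroke at GY1  (GY1 both-in/both-out from 0)
#2 stroke at I1  (I1: I, integral causality)
#5 stroke at J2  (only one effort-in slot at J2)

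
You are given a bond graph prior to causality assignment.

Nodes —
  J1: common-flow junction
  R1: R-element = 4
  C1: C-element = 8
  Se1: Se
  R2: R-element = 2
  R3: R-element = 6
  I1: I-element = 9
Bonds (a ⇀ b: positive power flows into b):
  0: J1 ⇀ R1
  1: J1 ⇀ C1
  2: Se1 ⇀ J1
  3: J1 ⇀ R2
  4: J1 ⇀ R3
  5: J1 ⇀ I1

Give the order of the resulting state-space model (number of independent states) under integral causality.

2  (C1, I1 all integral)

β2 |J1  (Se1 fixes effort; stroke away)
β1 |J1  (prefer integral on C1)
β5 |I1  (I1 integral (f out))
β0 |J1  (J1: bond 5 brought flow, rest push out)
β3 |J1  (common-f at J1 fixed by 5)
β4 |J1  (J1: bond 5 brought flow, rest push out)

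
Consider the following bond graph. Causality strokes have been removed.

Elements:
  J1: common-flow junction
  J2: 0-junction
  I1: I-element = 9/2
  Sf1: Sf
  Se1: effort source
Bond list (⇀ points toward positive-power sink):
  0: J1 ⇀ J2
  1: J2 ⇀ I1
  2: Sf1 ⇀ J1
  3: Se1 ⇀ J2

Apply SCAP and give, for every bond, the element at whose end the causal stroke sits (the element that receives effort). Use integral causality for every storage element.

β2 stroke at Sf1  (Sf1 (Sf) sets flow on bond)
β3 stroke at J2  (Se1 fixes effort; stroke away)
β0 stroke at J1  (J1 flow already set via bond 2)
β1 stroke at I1  (J2 effort already set via bond 3)

b0 →J1
b1 →I1
b2 →Sf1
b3 →J2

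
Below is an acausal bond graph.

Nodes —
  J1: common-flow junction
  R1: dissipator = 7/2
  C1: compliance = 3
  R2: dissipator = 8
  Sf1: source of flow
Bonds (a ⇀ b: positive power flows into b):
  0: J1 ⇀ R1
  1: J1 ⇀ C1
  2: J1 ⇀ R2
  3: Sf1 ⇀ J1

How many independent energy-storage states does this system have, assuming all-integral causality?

β3 stroke at Sf1  (Sf1 (Sf) sets flow on bond)
β0 stroke at J1  (common-f at J1 fixed by 3)
β1 stroke at J1  (J1 flow already set via bond 3)
β2 stroke at J1  (1-jn J1 has f-setter on 3)

1  (C1 all integral)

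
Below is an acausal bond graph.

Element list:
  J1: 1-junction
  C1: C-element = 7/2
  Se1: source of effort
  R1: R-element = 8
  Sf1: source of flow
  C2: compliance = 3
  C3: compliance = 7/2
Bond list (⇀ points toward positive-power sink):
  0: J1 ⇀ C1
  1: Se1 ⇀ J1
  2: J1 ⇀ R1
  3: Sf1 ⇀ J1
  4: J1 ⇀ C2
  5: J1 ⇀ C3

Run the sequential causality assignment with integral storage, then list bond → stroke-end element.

#1 stroke at J1  (Se1: effort source, stroke at far end)
#3 stroke at Sf1  (Sf1 fixes flow; stroke at Sf1)
#0 stroke at J1  (1-jn J1 has f-setter on 3)
#2 stroke at J1  (J1 flow already set via bond 3)
#4 stroke at J1  (common-f at J1 fixed by 3)
#5 stroke at J1  (J1 flow already set via bond 3)

#0 stroke at J1
#1 stroke at J1
#2 stroke at J1
#3 stroke at Sf1
#4 stroke at J1
#5 stroke at J1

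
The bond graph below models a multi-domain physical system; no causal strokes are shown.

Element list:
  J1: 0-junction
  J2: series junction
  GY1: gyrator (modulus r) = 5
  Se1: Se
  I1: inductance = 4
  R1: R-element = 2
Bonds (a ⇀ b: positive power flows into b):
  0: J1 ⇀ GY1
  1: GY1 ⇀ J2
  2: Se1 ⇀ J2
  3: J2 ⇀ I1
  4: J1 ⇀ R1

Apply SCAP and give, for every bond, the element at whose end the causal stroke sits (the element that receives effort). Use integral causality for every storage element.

#0 →J1
#1 →J2
#2 →J2
#3 →I1
#4 →R1

bond 2 |J2  (source Se1 imposes e)
bond 3 |I1  (I1 integral (f out))
bond 1 |J2  (J2 flow already set via bond 3)
bond 0 |J1  (GY1 both-in/both-out from 1)
bond 4 |R1  (J1: bond 0 brought effort, rest push out)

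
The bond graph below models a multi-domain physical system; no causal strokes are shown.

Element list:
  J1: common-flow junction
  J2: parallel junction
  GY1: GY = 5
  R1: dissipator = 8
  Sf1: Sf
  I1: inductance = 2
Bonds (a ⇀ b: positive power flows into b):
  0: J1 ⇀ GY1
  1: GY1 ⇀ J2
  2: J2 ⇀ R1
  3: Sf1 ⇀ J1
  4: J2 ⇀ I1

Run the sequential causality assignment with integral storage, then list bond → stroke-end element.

b3 |Sf1  (Sf1 (Sf) sets flow on bond)
b0 |J1  (1-jn J1 has f-setter on 3)
b1 |J2  (through GY1, causality inverts; strokes same side of GY1)
b2 |R1  (J2: bond 1 brought effort, rest push out)
b4 |I1  (J2 effort already set via bond 1)

β0 →J1
β1 →J2
β2 →R1
β3 →Sf1
β4 →I1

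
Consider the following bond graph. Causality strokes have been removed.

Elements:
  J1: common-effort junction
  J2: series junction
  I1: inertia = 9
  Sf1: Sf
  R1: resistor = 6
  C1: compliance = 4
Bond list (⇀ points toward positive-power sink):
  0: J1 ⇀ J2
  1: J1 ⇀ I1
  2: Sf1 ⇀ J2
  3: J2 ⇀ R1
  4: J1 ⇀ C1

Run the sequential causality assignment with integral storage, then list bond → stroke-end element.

#2 stroke→Sf1  (source Sf1 imposes f)
#0 stroke→J2  (common-f at J2 fixed by 2)
#3 stroke→J2  (J2 flow already set via bond 2)
#1 stroke→I1  (I1: I, integral causality)
#4 stroke→J1  (J1 needs exactly one e-in)

bond 0 stroke at J2
bond 1 stroke at I1
bond 2 stroke at Sf1
bond 3 stroke at J2
bond 4 stroke at J1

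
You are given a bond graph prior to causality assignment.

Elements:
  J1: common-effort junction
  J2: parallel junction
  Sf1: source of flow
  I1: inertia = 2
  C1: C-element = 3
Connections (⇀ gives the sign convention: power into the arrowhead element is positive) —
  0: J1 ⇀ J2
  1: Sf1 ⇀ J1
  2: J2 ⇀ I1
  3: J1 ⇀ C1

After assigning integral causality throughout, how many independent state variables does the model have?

2  (C1, I1 all integral)

b1 stroke at Sf1  (Sf1 fixes flow; stroke at Sf1)
b2 stroke at I1  (I1 outputs flow p/I1)
b0 stroke at J2  (only one effort-in slot at J2)
b3 stroke at J1  (only one effort-in slot at J1)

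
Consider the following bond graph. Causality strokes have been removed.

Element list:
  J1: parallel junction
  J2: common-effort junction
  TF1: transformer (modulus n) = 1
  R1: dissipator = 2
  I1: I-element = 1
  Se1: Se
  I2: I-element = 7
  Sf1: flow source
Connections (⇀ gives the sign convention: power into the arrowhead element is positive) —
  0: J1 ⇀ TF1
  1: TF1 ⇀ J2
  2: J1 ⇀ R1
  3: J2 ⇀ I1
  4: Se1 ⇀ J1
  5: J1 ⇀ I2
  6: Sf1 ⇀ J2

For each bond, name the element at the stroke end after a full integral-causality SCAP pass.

#4 stroke at J1  (source Se1 imposes e)
#6 stroke at Sf1  (Sf1: flow source, stroke at near end)
#0 stroke at TF1  (common-e at J1 fixed by 4)
#2 stroke at R1  (0-jn J1 has e-setter on 4)
#5 stroke at I2  (common-e at J1 fixed by 4)
#1 stroke at J2  (through TF1, causality passes straight; one stroke at TF1)
#3 stroke at I1  (J2: bond 1 brought effort, rest push out)

b0 |TF1
b1 |J2
b2 |R1
b3 |I1
b4 |J1
b5 |I2
b6 |Sf1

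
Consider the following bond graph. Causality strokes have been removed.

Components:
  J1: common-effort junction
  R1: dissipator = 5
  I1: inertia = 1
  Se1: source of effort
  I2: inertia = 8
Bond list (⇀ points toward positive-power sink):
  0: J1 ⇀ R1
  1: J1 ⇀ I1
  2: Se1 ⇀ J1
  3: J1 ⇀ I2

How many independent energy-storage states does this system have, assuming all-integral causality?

#2 |J1  (Se1: effort source, stroke at far end)
#0 |R1  (J1: bond 2 brought effort, rest push out)
#1 |I1  (common-e at J1 fixed by 2)
#3 |I2  (common-e at J1 fixed by 2)

2  (I1, I2 all integral)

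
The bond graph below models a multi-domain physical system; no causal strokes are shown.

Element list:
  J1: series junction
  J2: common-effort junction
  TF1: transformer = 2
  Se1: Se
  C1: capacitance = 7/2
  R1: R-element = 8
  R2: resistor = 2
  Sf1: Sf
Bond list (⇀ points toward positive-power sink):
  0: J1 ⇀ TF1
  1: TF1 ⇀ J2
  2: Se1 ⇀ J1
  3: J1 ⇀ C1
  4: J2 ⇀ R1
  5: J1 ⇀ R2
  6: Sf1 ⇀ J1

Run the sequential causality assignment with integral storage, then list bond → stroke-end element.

b0 →J1
b1 →TF1
b2 →J1
b3 →J1
b4 →J2
b5 →J1
b6 →Sf1

bond 2 |J1  (Se1 fixes effort; stroke away)
bond 6 |Sf1  (Sf1: flow source, stroke at near end)
bond 0 |J1  (1-jn J1 has f-setter on 6)
bond 3 |J1  (common-f at J1 fixed by 6)
bond 5 |J1  (J1 flow already set via bond 6)
bond 1 |TF1  (TF1: transformer flips bond 0)
bond 4 |J2  (J2: last free bond brings effort in)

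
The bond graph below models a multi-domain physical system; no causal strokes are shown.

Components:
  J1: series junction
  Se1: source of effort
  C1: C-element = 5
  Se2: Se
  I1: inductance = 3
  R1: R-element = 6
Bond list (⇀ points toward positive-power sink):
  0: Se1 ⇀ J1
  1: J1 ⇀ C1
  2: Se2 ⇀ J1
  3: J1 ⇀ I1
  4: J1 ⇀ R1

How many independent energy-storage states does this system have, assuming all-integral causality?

2  (C1, I1 all integral)

#0 stroke at J1  (source Se1 imposes e)
#2 stroke at J1  (Se2 (Se) sets effort on bond)
#1 stroke at J1  (C1: C, integral causality)
#3 stroke at I1  (I1 integral (f out))
#4 stroke at J1  (common-f at J1 fixed by 3)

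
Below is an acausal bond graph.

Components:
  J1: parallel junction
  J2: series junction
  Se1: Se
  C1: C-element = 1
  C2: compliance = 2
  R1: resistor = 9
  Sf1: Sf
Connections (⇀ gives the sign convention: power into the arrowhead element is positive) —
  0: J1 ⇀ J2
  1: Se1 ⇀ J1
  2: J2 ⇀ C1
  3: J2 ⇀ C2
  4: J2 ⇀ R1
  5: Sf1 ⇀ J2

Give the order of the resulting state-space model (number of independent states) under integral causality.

b1 →J1  (source Se1 imposes e)
b5 →Sf1  (Sf1 fixes flow; stroke at Sf1)
b0 →J2  (common-e at J1 fixed by 1)
b2 →J2  (common-f at J2 fixed by 5)
b3 →J2  (J2: bond 5 brought flow, rest push out)
b4 →J2  (J2 flow already set via bond 5)

2  (C1, C2 all integral)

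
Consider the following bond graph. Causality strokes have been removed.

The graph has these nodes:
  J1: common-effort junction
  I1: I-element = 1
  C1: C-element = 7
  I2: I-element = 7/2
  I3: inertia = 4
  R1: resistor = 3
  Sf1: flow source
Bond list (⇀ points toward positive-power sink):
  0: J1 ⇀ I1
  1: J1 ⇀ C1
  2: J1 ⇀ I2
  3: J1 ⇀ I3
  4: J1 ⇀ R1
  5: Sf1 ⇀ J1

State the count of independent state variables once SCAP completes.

bond 5 →Sf1  (Sf1 (Sf) sets flow on bond)
bond 0 →I1  (I1 outputs flow p/I1)
bond 1 →J1  (prefer integral on C1)
bond 2 →I2  (common-e at J1 fixed by 1)
bond 3 →I3  (common-e at J1 fixed by 1)
bond 4 →R1  (J1: bond 1 brought effort, rest push out)

4  (C1, I1, I2, I3 all integral)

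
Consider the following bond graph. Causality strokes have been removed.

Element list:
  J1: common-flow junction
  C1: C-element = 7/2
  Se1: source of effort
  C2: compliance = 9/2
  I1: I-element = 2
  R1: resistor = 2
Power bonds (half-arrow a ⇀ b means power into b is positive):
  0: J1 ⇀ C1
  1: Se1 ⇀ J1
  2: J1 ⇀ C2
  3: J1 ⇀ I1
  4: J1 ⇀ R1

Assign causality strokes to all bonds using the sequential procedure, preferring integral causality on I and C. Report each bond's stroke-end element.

β1 stroke at J1  (Se1 (Se) sets effort on bond)
β0 stroke at J1  (C1: C, integral causality)
β2 stroke at J1  (C2: C, integral causality)
β3 stroke at I1  (prefer integral on I1)
β4 stroke at J1  (1-jn J1 has f-setter on 3)

b0 stroke at J1
b1 stroke at J1
b2 stroke at J1
b3 stroke at I1
b4 stroke at J1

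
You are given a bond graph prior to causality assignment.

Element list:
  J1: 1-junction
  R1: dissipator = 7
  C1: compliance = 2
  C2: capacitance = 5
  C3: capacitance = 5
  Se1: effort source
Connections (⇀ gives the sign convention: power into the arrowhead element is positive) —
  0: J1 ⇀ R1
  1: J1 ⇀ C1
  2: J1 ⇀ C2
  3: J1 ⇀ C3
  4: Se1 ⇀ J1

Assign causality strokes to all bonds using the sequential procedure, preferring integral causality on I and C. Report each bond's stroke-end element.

bond 4 stroke at J1  (Se1: effort source, stroke at far end)
bond 1 stroke at J1  (prefer integral on C1)
bond 2 stroke at J1  (prefer integral on C2)
bond 3 stroke at J1  (C3 integral (e out))
bond 0 stroke at R1  (J1: last free bond brings flow in)

β0 stroke→R1
β1 stroke→J1
β2 stroke→J1
β3 stroke→J1
β4 stroke→J1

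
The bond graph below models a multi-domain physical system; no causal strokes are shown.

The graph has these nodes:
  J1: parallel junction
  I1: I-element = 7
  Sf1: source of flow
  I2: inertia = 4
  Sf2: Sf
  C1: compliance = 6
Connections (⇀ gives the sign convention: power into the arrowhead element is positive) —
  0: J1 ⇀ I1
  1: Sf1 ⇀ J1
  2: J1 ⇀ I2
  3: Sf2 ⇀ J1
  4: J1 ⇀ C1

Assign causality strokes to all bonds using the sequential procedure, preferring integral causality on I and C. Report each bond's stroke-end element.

bond 1 |Sf1  (Sf1 fixes flow; stroke at Sf1)
bond 3 |Sf2  (Sf2 (Sf) sets flow on bond)
bond 0 |I1  (prefer integral on I1)
bond 2 |I2  (I2 outputs flow p/I2)
bond 4 |J1  (closing 0-jn rule on J1)

#0 stroke→I1
#1 stroke→Sf1
#2 stroke→I2
#3 stroke→Sf2
#4 stroke→J1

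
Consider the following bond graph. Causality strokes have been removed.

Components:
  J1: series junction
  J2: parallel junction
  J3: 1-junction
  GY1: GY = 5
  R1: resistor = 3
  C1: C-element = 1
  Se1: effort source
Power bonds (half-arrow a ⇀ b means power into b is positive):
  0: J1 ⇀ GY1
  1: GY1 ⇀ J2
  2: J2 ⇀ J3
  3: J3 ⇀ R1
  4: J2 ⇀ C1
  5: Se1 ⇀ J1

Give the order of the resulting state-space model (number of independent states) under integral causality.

#5 |J1  (Se1 (Se) sets effort on bond)
#0 |GY1  (J1: last free bond brings flow in)
#1 |GY1  (GY1 both-in/both-out from 0)
#4 |J2  (C1 integral (e out))
#2 |J3  (J2: bond 4 brought effort, rest push out)
#3 |R1  (J3 needs exactly one f-in)

1  (C1 all integral)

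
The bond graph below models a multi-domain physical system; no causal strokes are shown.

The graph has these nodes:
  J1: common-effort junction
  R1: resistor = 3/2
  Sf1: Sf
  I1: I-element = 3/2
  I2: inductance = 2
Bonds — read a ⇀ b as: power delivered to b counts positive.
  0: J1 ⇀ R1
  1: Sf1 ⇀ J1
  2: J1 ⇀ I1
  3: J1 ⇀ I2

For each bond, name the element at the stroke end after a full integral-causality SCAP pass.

#0 stroke at J1
#1 stroke at Sf1
#2 stroke at I1
#3 stroke at I2

β1 stroke→Sf1  (Sf1 fixes flow; stroke at Sf1)
β2 stroke→I1  (I1 integral (f out))
β3 stroke→I2  (prefer integral on I2)
β0 stroke→J1  (closing 0-jn rule on J1)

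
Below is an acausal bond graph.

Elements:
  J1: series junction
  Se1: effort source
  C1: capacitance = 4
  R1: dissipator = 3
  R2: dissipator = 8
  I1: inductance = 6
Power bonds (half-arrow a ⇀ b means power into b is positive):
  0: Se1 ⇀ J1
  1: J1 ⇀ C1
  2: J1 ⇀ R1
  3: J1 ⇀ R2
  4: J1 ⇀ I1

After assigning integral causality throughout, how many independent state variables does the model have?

2  (C1, I1 all integral)

#0 →J1  (Se1 fixes effort; stroke away)
#1 →J1  (C1: C, integral causality)
#4 →I1  (I1 integral (f out))
#2 →J1  (J1: bond 4 brought flow, rest push out)
#3 →J1  (common-f at J1 fixed by 4)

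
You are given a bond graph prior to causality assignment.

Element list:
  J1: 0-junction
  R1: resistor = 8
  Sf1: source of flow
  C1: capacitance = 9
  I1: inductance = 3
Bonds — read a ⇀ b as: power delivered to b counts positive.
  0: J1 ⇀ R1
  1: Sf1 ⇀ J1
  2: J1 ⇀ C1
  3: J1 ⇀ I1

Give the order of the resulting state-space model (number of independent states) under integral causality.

#1 →Sf1  (source Sf1 imposes f)
#2 →J1  (C1 integral (e out))
#0 →R1  (0-jn J1 has e-setter on 2)
#3 →I1  (J1: bond 2 brought effort, rest push out)

2  (C1, I1 all integral)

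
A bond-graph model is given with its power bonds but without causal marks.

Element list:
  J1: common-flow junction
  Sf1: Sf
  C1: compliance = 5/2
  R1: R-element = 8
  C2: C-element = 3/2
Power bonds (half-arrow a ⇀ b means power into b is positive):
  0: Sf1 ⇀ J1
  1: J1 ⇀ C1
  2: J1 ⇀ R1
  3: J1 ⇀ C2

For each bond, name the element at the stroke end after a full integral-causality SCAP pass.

b0 stroke at Sf1
b1 stroke at J1
b2 stroke at J1
b3 stroke at J1

bond 0 →Sf1  (Sf1 fixes flow; stroke at Sf1)
bond 1 →J1  (J1: bond 0 brought flow, rest push out)
bond 2 →J1  (1-jn J1 has f-setter on 0)
bond 3 →J1  (common-f at J1 fixed by 0)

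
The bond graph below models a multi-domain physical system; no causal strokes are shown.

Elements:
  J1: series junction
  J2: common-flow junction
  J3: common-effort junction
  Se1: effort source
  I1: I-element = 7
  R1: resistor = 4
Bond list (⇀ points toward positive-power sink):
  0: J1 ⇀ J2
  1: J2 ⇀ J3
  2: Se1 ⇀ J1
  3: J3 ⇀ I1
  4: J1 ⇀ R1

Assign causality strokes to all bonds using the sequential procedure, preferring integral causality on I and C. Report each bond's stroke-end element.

bond 2 |J1  (Se1 (Se) sets effort on bond)
bond 3 |I1  (I1 outputs flow p/I1)
bond 1 |J3  (J3: last free bond brings effort in)
bond 0 |J2  (J2 flow already set via bond 1)
bond 4 |J1  (J1 flow already set via bond 0)

bond 0 stroke at J2
bond 1 stroke at J3
bond 2 stroke at J1
bond 3 stroke at I1
bond 4 stroke at J1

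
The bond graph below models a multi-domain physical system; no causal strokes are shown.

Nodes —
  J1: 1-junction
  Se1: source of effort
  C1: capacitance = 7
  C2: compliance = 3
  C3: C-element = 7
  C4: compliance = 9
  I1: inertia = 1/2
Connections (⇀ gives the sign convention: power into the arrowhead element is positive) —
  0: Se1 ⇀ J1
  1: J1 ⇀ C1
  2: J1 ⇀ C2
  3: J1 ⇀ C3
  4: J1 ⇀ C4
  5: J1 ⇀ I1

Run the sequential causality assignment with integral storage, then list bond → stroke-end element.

b0 stroke→J1
b1 stroke→J1
b2 stroke→J1
b3 stroke→J1
b4 stroke→J1
b5 stroke→I1

b0 stroke at J1  (Se1: effort source, stroke at far end)
b1 stroke at J1  (C1 outputs effort q/C1)
b2 stroke at J1  (C2 integral (e out))
b3 stroke at J1  (C3 outputs effort q/C3)
b4 stroke at J1  (prefer integral on C4)
b5 stroke at I1  (closing 1-jn rule on J1)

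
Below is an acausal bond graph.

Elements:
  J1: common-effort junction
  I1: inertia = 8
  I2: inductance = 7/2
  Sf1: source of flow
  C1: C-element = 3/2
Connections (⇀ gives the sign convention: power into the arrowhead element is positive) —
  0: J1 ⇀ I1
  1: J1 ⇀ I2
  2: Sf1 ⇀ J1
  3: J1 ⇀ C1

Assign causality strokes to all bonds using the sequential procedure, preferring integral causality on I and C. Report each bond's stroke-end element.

#0 →I1
#1 →I2
#2 →Sf1
#3 →J1

#2 stroke at Sf1  (Sf1 fixes flow; stroke at Sf1)
#0 stroke at I1  (I1: I, integral causality)
#1 stroke at I2  (I2 integral (f out))
#3 stroke at J1  (J1: last free bond brings effort in)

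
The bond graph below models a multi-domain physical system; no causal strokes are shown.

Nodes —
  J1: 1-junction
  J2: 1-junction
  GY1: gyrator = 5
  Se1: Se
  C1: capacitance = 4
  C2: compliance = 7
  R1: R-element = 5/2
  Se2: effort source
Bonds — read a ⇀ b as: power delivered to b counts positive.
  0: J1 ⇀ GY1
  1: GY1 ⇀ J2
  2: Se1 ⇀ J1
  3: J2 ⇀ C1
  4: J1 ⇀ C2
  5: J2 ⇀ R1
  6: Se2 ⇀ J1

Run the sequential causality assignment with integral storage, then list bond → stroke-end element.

b2 |J1  (Se1: effort source, stroke at far end)
b6 |J1  (source Se2 imposes e)
b3 |J2  (C1 outputs effort q/C1)
b4 |J1  (prefer integral on C2)
b0 |GY1  (J1 needs exactly one f-in)
b1 |GY1  (GY1 both-in/both-out from 0)
b5 |J2  (1-jn J2 has f-setter on 1)

b0 |GY1
b1 |GY1
b2 |J1
b3 |J2
b4 |J1
b5 |J2
b6 |J1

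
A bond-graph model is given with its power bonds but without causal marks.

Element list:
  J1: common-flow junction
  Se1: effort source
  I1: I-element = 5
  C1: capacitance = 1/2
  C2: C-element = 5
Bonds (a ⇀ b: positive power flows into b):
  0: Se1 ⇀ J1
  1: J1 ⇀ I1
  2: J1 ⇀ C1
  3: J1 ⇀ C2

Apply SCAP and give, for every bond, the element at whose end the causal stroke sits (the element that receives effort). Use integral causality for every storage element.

b0 |J1  (Se1 (Se) sets effort on bond)
b1 |I1  (I1 outputs flow p/I1)
b2 |J1  (1-jn J1 has f-setter on 1)
b3 |J1  (1-jn J1 has f-setter on 1)

bond 0 |J1
bond 1 |I1
bond 2 |J1
bond 3 |J1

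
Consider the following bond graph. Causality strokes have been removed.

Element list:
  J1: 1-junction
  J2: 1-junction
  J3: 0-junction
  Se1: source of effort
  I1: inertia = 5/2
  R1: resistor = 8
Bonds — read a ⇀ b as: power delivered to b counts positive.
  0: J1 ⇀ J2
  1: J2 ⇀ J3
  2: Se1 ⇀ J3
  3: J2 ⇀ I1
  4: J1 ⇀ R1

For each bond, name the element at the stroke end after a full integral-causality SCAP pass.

bond 0 stroke at J2
bond 1 stroke at J2
bond 2 stroke at J3
bond 3 stroke at I1
bond 4 stroke at J1

b2 |J3  (Se1: effort source, stroke at far end)
b1 |J2  (common-e at J3 fixed by 2)
b3 |I1  (I1: I, integral causality)
b0 |J2  (common-f at J2 fixed by 3)
b4 |J1  (common-f at J1 fixed by 0)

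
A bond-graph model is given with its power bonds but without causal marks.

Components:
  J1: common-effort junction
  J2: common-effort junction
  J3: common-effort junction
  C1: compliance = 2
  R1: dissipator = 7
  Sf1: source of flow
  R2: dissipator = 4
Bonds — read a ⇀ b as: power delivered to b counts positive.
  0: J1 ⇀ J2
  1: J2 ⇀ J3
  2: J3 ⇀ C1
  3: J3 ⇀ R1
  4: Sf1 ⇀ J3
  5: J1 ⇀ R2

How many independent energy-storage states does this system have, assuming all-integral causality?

β4 stroke at Sf1  (Sf1 (Sf) sets flow on bond)
β2 stroke at J3  (C1: C, integral causality)
β1 stroke at J2  (J3 effort already set via bond 2)
β3 stroke at R1  (J3: bond 2 brought effort, rest push out)
β0 stroke at J1  (0-jn J2 has e-setter on 1)
β5 stroke at R2  (common-e at J1 fixed by 0)

1  (C1 all integral)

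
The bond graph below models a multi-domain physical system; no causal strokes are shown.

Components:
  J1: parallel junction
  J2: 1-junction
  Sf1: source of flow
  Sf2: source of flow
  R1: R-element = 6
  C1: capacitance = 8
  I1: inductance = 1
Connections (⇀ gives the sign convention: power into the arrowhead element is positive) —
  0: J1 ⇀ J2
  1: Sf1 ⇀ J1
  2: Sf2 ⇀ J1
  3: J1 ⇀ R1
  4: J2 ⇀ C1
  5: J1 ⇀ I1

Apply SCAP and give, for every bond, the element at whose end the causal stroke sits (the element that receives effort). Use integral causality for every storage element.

#0 stroke at J1
#1 stroke at Sf1
#2 stroke at Sf2
#3 stroke at R1
#4 stroke at J2
#5 stroke at I1

#1 →Sf1  (Sf1 fixes flow; stroke at Sf1)
#2 →Sf2  (Sf2 (Sf) sets flow on bond)
#4 →J2  (C1 integral (e out))
#0 →J1  (J2: last free bond brings flow in)
#3 →R1  (J1: bond 0 brought effort, rest push out)
#5 →I1  (common-e at J1 fixed by 0)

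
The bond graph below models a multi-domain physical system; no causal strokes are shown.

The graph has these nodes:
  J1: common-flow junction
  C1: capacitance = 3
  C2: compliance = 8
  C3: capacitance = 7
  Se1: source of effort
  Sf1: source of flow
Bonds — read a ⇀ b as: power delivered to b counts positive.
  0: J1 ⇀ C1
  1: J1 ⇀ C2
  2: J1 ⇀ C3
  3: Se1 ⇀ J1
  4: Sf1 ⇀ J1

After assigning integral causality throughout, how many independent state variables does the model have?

3  (C1, C2, C3 all integral)

β3 |J1  (Se1: effort source, stroke at far end)
β4 |Sf1  (Sf1 (Sf) sets flow on bond)
β0 |J1  (common-f at J1 fixed by 4)
β1 |J1  (J1: bond 4 brought flow, rest push out)
β2 |J1  (J1: bond 4 brought flow, rest push out)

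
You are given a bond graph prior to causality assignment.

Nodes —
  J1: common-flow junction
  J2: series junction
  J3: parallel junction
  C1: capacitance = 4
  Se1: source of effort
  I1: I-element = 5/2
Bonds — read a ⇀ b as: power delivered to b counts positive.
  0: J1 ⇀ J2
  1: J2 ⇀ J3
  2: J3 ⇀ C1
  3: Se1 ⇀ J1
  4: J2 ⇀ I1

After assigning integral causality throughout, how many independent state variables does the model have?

2  (C1, I1 all integral)

b3 |J1  (Se1 (Se) sets effort on bond)
b0 |J2  (J1: last free bond brings flow in)
b2 |J3  (prefer integral on C1)
b1 |J2  (J3 effort already set via bond 2)
b4 |I1  (J2: last free bond brings flow in)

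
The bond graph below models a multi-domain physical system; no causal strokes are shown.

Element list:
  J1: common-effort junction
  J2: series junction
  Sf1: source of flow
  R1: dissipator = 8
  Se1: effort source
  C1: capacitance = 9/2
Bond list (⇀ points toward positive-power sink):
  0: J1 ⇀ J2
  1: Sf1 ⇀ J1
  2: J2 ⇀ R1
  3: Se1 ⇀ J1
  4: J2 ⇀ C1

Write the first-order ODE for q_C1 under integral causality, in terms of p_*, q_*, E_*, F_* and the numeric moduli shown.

bond 1 stroke→Sf1  (Sf1 fixes flow; stroke at Sf1)
bond 3 stroke→J1  (Se1: effort source, stroke at far end)
bond 0 stroke→J2  (J1: bond 3 brought effort, rest push out)
bond 4 stroke→J2  (prefer integral on C1)
bond 2 stroke→R1  (only one flow-in slot at J2)

dq_C1/dt = E_Se1/8 - q_C1/36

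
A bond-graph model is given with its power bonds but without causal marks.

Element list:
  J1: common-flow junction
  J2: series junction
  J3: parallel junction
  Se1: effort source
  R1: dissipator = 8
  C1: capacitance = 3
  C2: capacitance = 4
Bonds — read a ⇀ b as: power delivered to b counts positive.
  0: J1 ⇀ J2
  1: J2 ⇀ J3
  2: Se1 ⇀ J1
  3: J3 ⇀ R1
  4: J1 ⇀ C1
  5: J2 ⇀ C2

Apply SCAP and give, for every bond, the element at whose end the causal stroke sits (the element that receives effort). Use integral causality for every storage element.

b0 |J2
b1 |J3
b2 |J1
b3 |R1
b4 |J1
b5 |J2

b2 stroke→J1  (source Se1 imposes e)
b4 stroke→J1  (C1: C, integral causality)
b0 stroke→J2  (J1: last free bond brings flow in)
b5 stroke→J2  (prefer integral on C2)
b1 stroke→J3  (J2 needs exactly one f-in)
b3 stroke→R1  (common-e at J3 fixed by 1)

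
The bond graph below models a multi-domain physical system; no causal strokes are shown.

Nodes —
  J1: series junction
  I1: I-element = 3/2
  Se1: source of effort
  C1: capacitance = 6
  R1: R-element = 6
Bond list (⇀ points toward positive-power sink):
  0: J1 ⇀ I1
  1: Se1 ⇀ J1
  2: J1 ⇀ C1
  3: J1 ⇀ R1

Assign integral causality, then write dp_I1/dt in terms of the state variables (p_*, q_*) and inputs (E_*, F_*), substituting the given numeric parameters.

dp_I1/dt = E_Se1 - 4*p_I1 - q_C1/6

bond 1 stroke→J1  (source Se1 imposes e)
bond 0 stroke→I1  (I1: I, integral causality)
bond 2 stroke→J1  (1-jn J1 has f-setter on 0)
bond 3 stroke→J1  (common-f at J1 fixed by 0)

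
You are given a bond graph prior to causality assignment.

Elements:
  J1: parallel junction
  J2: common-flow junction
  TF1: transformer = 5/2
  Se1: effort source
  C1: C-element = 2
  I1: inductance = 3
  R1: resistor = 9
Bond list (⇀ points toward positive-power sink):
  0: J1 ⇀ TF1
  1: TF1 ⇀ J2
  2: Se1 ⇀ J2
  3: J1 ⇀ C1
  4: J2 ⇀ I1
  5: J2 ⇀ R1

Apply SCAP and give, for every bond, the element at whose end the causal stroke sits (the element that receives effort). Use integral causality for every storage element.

bond 2 stroke→J2  (Se1 fixes effort; stroke away)
bond 3 stroke→J1  (C1 outputs effort q/C1)
bond 0 stroke→TF1  (J1 effort already set via bond 3)
bond 1 stroke→J2  (TF1 one-in-one-out from 0)
bond 4 stroke→I1  (I1: I, integral causality)
bond 5 stroke→J2  (common-f at J2 fixed by 4)

#0 stroke→TF1
#1 stroke→J2
#2 stroke→J2
#3 stroke→J1
#4 stroke→I1
#5 stroke→J2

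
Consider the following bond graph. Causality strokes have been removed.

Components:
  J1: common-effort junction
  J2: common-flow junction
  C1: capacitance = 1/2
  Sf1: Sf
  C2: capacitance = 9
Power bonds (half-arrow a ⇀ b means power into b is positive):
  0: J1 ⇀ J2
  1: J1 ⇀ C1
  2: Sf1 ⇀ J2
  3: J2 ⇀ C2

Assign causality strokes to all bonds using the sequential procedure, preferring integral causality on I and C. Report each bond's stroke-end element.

b2 stroke→Sf1  (Sf1: flow source, stroke at near end)
b0 stroke→J2  (common-f at J2 fixed by 2)
b3 stroke→J2  (J2 flow already set via bond 2)
b1 stroke→J1  (J1 needs exactly one e-in)

β0 stroke→J2
β1 stroke→J1
β2 stroke→Sf1
β3 stroke→J2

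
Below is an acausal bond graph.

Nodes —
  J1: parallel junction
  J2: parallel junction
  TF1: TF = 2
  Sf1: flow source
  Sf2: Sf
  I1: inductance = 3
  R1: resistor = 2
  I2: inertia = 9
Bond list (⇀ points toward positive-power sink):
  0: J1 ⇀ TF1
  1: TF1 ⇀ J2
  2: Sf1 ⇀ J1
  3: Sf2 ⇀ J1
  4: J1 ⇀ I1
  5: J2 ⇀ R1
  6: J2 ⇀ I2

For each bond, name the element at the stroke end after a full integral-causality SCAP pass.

β0 stroke→J1
β1 stroke→TF1
β2 stroke→Sf1
β3 stroke→Sf2
β4 stroke→I1
β5 stroke→J2
β6 stroke→I2

bond 2 stroke at Sf1  (Sf1 (Sf) sets flow on bond)
bond 3 stroke at Sf2  (Sf2 fixes flow; stroke at Sf2)
bond 4 stroke at I1  (I1: I, integral causality)
bond 0 stroke at J1  (closing 0-jn rule on J1)
bond 1 stroke at TF1  (through TF1, causality passes straight; one stroke at TF1)
bond 6 stroke at I2  (I2: I, integral causality)
bond 5 stroke at J2  (J2: last free bond brings effort in)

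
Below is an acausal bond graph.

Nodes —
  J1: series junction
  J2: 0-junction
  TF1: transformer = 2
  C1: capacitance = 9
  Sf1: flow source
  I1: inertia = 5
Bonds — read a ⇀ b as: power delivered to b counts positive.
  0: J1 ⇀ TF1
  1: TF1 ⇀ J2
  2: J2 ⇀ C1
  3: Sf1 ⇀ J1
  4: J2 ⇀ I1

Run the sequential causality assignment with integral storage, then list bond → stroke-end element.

b3 |Sf1  (Sf1 fixes flow; stroke at Sf1)
b0 |J1  (1-jn J1 has f-setter on 3)
b1 |TF1  (TF1 one-in-one-out from 0)
b2 |J2  (C1 integral (e out))
b4 |I1  (J2: bond 2 brought effort, rest push out)

b0 |J1
b1 |TF1
b2 |J2
b3 |Sf1
b4 |I1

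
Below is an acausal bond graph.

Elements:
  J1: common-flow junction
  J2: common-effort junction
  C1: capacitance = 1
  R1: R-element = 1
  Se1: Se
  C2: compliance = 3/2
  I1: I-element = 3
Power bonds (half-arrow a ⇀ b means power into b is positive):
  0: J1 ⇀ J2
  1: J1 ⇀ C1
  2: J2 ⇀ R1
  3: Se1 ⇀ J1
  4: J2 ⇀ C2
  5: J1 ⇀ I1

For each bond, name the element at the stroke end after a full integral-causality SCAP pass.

b0 stroke→J1
b1 stroke→J1
b2 stroke→R1
b3 stroke→J1
b4 stroke→J2
b5 stroke→I1

bond 3 →J1  (Se1 (Se) sets effort on bond)
bond 1 →J1  (C1 integral (e out))
bond 4 →J2  (C2 integral (e out))
bond 0 →J1  (common-e at J2 fixed by 4)
bond 2 →R1  (0-jn J2 has e-setter on 4)
bond 5 →I1  (J1 needs exactly one f-in)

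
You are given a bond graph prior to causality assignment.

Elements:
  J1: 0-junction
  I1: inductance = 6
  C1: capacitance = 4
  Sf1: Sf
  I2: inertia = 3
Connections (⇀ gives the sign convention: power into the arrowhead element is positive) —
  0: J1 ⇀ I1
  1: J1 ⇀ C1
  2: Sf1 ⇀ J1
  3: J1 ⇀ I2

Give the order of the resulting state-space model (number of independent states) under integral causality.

3  (C1, I1, I2 all integral)

#2 |Sf1  (Sf1: flow source, stroke at near end)
#0 |I1  (I1 outputs flow p/I1)
#1 |J1  (prefer integral on C1)
#3 |I2  (common-e at J1 fixed by 1)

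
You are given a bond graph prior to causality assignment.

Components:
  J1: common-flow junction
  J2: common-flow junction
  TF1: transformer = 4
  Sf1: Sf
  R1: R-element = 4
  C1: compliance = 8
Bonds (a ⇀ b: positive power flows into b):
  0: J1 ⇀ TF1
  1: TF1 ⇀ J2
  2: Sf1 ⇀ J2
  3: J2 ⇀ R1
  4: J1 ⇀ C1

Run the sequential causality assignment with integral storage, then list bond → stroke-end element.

β0 stroke→TF1
β1 stroke→J2
β2 stroke→Sf1
β3 stroke→J2
β4 stroke→J1

b2 stroke→Sf1  (Sf1: flow source, stroke at near end)
b1 stroke→J2  (J2: bond 2 brought flow, rest push out)
b3 stroke→J2  (common-f at J2 fixed by 2)
b0 stroke→TF1  (through TF1, causality passes straight; one stroke at TF1)
b4 stroke→J1  (J1: bond 0 brought flow, rest push out)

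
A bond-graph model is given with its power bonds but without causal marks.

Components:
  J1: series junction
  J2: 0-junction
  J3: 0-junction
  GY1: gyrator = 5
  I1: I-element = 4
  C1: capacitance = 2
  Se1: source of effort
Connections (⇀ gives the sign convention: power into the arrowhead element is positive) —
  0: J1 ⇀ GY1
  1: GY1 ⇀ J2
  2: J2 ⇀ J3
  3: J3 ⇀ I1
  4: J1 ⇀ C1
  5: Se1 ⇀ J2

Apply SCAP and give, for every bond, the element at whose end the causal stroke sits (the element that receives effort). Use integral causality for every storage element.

b5 |J2  (Se1 fixes effort; stroke away)
b1 |GY1  (common-e at J2 fixed by 5)
b2 |J3  (J2 effort already set via bond 5)
b3 |I1  (J3 effort already set via bond 2)
b0 |GY1  (GY1 both-in/both-out from 1)
b4 |J1  (J1: bond 0 brought flow, rest push out)

#0 stroke at GY1
#1 stroke at GY1
#2 stroke at J3
#3 stroke at I1
#4 stroke at J1
#5 stroke at J2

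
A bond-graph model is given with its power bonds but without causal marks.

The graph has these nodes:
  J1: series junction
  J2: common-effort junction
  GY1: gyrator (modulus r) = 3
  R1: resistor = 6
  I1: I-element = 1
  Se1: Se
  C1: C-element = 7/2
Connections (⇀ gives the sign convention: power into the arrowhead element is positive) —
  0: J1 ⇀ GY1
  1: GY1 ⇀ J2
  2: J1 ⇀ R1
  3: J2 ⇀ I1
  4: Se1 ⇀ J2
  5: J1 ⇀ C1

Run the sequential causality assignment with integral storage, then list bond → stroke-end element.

#4 stroke→J2  (Se1 fixes effort; stroke away)
#1 stroke→GY1  (J2 effort already set via bond 4)
#3 stroke→I1  (J2: bond 4 brought effort, rest push out)
#0 stroke→GY1  (GY GY1: same side as bond 1)
#2 stroke→J1  (common-f at J1 fixed by 0)
#5 stroke→J1  (J1: bond 0 brought flow, rest push out)

bond 0 stroke at GY1
bond 1 stroke at GY1
bond 2 stroke at J1
bond 3 stroke at I1
bond 4 stroke at J2
bond 5 stroke at J1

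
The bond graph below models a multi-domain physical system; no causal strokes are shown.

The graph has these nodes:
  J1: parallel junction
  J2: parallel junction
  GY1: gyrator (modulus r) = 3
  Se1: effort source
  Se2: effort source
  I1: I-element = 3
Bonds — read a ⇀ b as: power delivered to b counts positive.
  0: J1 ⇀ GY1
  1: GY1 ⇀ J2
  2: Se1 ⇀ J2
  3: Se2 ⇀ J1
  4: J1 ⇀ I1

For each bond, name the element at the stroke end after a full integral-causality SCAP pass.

bond 2 →J2  (Se1 (Se) sets effort on bond)
bond 3 →J1  (Se2 (Se) sets effort on bond)
bond 0 →GY1  (0-jn J1 has e-setter on 3)
bond 4 →I1  (J1 effort already set via bond 3)
bond 1 →GY1  (J2: bond 2 brought effort, rest push out)

#0 stroke at GY1
#1 stroke at GY1
#2 stroke at J2
#3 stroke at J1
#4 stroke at I1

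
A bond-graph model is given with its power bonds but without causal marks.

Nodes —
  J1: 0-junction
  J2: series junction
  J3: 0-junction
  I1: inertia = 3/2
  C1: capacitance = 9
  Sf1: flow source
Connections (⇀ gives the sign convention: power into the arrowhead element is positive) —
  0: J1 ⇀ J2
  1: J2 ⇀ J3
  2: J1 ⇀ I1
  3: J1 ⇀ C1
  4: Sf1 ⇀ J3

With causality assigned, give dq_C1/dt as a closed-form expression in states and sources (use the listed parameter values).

β4 →Sf1  (Sf1 (Sf) sets flow on bond)
β1 →J3  (J3: last free bond brings effort in)
β0 →J2  (J2 flow already set via bond 1)
β2 →I1  (I1 outputs flow p/I1)
β3 →J1  (J1 needs exactly one e-in)

dq_C1/dt = F_Sf1 - 2*p_I1/3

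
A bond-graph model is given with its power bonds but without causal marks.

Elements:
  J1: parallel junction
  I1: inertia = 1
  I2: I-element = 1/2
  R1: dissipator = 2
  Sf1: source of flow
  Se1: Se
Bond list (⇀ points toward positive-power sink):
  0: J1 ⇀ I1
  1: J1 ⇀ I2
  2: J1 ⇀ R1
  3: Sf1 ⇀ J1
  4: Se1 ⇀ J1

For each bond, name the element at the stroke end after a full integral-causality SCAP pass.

β0 stroke→I1
β1 stroke→I2
β2 stroke→R1
β3 stroke→Sf1
β4 stroke→J1

β3 stroke at Sf1  (Sf1 fixes flow; stroke at Sf1)
β4 stroke at J1  (Se1 fixes effort; stroke away)
β0 stroke at I1  (common-e at J1 fixed by 4)
β1 stroke at I2  (J1 effort already set via bond 4)
β2 stroke at R1  (J1 effort already set via bond 4)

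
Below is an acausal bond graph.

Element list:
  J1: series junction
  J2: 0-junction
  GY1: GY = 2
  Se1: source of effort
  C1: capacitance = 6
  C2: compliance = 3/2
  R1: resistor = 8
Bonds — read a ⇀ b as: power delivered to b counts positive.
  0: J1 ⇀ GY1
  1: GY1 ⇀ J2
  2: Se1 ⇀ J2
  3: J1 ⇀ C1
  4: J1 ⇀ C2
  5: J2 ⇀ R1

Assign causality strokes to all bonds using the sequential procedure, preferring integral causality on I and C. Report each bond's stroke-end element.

#2 stroke→J2  (Se1: effort source, stroke at far end)
#1 stroke→GY1  (J2: bond 2 brought effort, rest push out)
#5 stroke→R1  (common-e at J2 fixed by 2)
#0 stroke→GY1  (GY1: gyrator matches bond 1)
#3 stroke→J1  (J1 flow already set via bond 0)
#4 stroke→J1  (J1: bond 0 brought flow, rest push out)

β0 |GY1
β1 |GY1
β2 |J2
β3 |J1
β4 |J1
β5 |R1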